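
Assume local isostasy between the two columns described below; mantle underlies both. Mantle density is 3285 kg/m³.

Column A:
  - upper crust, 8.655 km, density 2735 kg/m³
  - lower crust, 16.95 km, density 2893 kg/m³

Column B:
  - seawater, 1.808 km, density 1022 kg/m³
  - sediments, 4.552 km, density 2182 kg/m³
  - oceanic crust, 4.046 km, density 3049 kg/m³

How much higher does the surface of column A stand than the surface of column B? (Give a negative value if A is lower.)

0.407 km

For any compensation level in the mantle, the mantle terms cancel and isostasy reduces to e = (Σt_A − Σt_B) − (Σ(ρt)_A − Σ(ρt)_B) / ρ_m.
Σt_A = 25.605 km; Σt_B = 10.406 km; Σ(ρt)_A = 72707.775; Σ(ρt)_B = 24116.494 (in km·kg/m³).
e = (25.605 − 10.406) − (72707.775 − 24116.494) / 3285 = 0.407 km.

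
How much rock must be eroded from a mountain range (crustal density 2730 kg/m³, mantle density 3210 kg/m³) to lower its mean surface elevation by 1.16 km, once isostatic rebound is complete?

7.76 km

Net drop Δ = e − u = e − e ρ_c/ρ_m = e (ρ_m − ρ_c)/ρ_m.
e = Δ ρ_m/(ρ_m − ρ_c) = 1.16 km × 3210/480 = 7.76 km.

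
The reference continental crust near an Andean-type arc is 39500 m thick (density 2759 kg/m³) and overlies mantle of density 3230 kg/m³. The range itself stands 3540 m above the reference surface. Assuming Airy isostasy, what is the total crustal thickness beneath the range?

Root depth r = h ρ_c / (ρ_m − ρ_c) = 3540 m × 2759 / 471 = 20740 m.
Total thickness = T + h + r = 39500 m + 3540 m + 20740 m = 63800 m.

63800 m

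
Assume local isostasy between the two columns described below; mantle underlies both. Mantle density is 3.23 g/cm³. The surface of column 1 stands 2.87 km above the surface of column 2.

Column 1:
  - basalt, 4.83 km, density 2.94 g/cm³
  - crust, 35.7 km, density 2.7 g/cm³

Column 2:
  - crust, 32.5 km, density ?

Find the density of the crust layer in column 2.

Take the compensation level at the base of the deeper column (depth z_c below the surface of column 1) and equate Σ ρ_i t_i down to z_c; mantle fills any gap and the z_c terms cancel.
Column 1: 4.83×2.94 + 35.7×2.7 + (z_c − 40.53)×3.23
Column 2: 2.87×0 + 32.5×ρ + (z_c − 2.87 − 32.5)×3.23
The z_c×3.23 term appears on both sides and cancels. Collect the known terms of each column as K = Σ(ρt)_known − 3.23 × (depth of known layers): K_1 = 110.5902 − 3.23×40.53 = −20.3217; K_2 = 0 − 3.23×(2.87 + 32.5) = −114.2451.
Balance: K_1 = K_2 + 32.5×ρ, so ρ = (K_1 − K_2)/32.5 = 93.9234/32.5 = 2.89 g/cm³.

2.89 g/cm³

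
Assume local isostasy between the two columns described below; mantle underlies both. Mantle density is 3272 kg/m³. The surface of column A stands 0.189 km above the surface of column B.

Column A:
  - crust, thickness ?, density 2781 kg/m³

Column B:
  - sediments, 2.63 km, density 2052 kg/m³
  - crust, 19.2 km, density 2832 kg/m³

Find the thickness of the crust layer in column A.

25 km

Take the compensation level at the base of the deeper column (depth z_c below the surface of column A) and equate Σ ρ_i t_i down to z_c; mantle fills any gap and the z_c terms cancel.
Column A: x×2781 + (z_c − 0 − x)×3272
Column B: 0.189×0 + 2.63×2052 + 19.2×2832 + (z_c − 0.189 − 21.83)×3272
The z_c×3272 term appears on both sides and cancels. Collect the known terms of each column as K = Σ(ρt)_known − 3272 × (depth of known layers): K_A = 0 − 3272×0 = 0; K_B = 59771.16 − 3272×(0.189 + 21.83) = −12275.008.
Balance: K_A − x×(3272 − 2781) = K_B, so x = (K_A − K_B)/(3272 − 2781) = 12275/491 = 25 km.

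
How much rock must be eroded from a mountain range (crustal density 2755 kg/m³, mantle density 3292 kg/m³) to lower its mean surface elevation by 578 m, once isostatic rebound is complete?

Net drop Δ = e − u = e − e ρ_c/ρ_m = e (ρ_m − ρ_c)/ρ_m.
e = Δ ρ_m/(ρ_m − ρ_c) = 578 m × 3292/537 = 3540 m.

3540 m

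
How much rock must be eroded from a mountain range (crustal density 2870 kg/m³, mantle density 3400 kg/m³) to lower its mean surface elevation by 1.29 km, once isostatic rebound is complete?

Net drop Δ = e − u = e − e ρ_c/ρ_m = e (ρ_m − ρ_c)/ρ_m.
e = Δ ρ_m/(ρ_m − ρ_c) = 1.29 km × 3400/530 = 8.28 km.

8.28 km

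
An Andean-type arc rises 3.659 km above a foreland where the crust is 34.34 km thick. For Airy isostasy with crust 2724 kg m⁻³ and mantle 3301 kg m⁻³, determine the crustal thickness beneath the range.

55.3 km

Root depth r = h ρ_c / (ρ_m − ρ_c) = 3.659 km × 2724 / 577 = 17.27 km.
Total thickness = T + h + r = 34.34 km + 3.659 km + 17.27 km = 55.3 km.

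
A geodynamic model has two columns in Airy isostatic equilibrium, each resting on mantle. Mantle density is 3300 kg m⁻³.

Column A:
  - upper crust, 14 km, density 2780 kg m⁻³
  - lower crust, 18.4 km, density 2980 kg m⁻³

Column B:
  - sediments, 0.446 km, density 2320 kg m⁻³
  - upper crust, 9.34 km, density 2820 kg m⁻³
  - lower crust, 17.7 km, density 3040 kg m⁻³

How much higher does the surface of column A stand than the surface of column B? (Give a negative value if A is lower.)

1.1 km

For any compensation level in the mantle, the mantle terms cancel and isostasy reduces to e = (Σt_A − Σt_B) − (Σ(ρt)_A − Σ(ρt)_B) / ρ_m.
Σt_A = 32.4 km; Σt_B = 27.486 km; Σ(ρt)_A = 93752; Σ(ρt)_B = 81181.52 (in km·kg m⁻³).
e = (32.4 − 27.486) − (93752 − 81181.52) / 3300 = 1.1 km.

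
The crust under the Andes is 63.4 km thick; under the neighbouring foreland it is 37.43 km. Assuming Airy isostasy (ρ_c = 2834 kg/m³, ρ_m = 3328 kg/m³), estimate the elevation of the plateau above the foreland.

3.85 km

Excess crust Δ = 63.4 km − 37.43 km = 25.97 km, split between elevation h and root r with h + r = Δ.
Airy balance ρ_c h = (ρ_m − ρ_c) r gives r = h ρ_c/(ρ_m − ρ_c), so h (1 + ρ_c/(ρ_m − ρ_c)) = Δ, i.e. h = Δ (ρ_m − ρ_c)/ρ_m.
h = 25.97 km × 494/3328 = 3.85 km.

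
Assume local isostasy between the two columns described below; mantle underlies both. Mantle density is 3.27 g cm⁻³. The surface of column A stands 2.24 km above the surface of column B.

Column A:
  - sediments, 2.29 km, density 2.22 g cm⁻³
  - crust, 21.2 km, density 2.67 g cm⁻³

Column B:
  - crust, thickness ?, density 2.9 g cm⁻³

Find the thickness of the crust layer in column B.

21.1 km

Take the compensation level at the base of the deeper column (depth z_c below the surface of column A) and equate Σ ρ_i t_i down to z_c; mantle fills any gap and the z_c terms cancel.
Column A: 2.29×2.22 + 21.2×2.67 + (z_c − 23.49)×3.27
Column B: 2.24×0 + x×2.9 + (z_c − 2.24 − 0 − x)×3.27
The z_c×3.27 term appears on both sides and cancels. Collect the known terms of each column as K = Σ(ρt)_known − 3.27 × (depth of known layers): K_A = 61.6878 − 3.27×23.49 = −15.1245; K_B = 0 − 3.27×(2.24 + 0) = −7.3248.
Balance: K_A = K_B − x×(3.27 − 2.9), so x = (K_B − K_A)/(3.27 − 2.9) = 7.7997/0.37 = 21.1 km.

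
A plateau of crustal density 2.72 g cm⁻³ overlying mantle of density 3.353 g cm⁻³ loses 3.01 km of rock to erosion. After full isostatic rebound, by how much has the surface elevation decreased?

Rebound u = e ρ_c/ρ_m = 3.01 km × 2.72/3.353 = 2.442 km.
Net surface drop = e − u = 3.01 km − 2.442 km = e (ρ_m − ρ_c)/ρ_m = 0.568 km.

0.568 km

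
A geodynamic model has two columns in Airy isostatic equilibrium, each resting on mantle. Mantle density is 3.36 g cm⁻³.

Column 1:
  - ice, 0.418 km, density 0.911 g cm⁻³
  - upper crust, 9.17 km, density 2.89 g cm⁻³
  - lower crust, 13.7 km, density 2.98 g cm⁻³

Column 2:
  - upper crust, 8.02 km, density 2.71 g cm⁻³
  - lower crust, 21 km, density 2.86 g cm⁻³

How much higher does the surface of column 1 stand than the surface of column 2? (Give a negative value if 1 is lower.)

For any compensation level in the mantle, the mantle terms cancel and isostasy reduces to e = (Σt_1 − Σt_2) − (Σ(ρt)_1 − Σ(ρt)_2) / ρ_m.
Σt_1 = 23.288 km; Σt_2 = 29.02 km; Σ(ρt)_1 = 67.708098; Σ(ρt)_2 = 81.7942 (in km·g cm⁻³).
e = (23.288 − 29.02) − (67.708098 − 81.7942) / 3.36 = −1.54 km.

−1.54 km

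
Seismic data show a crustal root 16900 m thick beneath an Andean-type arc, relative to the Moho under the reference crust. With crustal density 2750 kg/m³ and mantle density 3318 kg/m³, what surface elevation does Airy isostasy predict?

Balancing pressure at the compensation depth: ρ_c h = (ρ_m − ρ_c) r.
h = r (ρ_m − ρ_c) / ρ_c = 16900 m × (3318 − 2750) / 2750 = 3490 m.

3490 m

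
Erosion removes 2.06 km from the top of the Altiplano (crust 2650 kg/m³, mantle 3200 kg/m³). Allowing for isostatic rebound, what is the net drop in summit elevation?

Rebound u = e ρ_c/ρ_m = 2.06 km × 2650/3200 = 1.706 km.
Net surface drop = e − u = 2.06 km − 1.706 km = e (ρ_m − ρ_c)/ρ_m = 0.354 km.

0.354 km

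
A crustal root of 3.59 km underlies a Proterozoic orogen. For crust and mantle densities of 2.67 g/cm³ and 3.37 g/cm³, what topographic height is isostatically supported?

0.941 km

For local isostatic compensation: ρ_c h = (ρ_m − ρ_c) r.
h = r (ρ_m − ρ_c) / ρ_c = 3.59 km × (3.37 − 2.67) / 2.67 = 0.941 km.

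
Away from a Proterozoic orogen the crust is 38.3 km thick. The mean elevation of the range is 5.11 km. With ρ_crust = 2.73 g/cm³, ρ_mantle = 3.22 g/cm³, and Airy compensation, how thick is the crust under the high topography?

Root depth r = h ρ_c / (ρ_m − ρ_c) = 5.11 km × 2.73 / 0.49 = 28.47 km.
Total thickness = T + h + r = 38.3 km + 5.11 km + 28.47 km = 71.9 km.

71.9 km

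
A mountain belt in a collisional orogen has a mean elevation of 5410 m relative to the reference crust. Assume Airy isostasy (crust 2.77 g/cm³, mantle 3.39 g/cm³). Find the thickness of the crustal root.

24200 m

For local isostatic compensation: the weight of the topography is balanced by the buoyancy of the root, ρ_c h = (ρ_m − ρ_c) r.
r = h · ρ_c / (ρ_m − ρ_c) = 5410 m × 2.77 / (3.39 − 2.77) = 24200 m.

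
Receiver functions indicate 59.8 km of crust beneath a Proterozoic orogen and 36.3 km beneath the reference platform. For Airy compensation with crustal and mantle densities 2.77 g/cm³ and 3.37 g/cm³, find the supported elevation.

Excess crust Δ = 59.8 km − 36.3 km = 23.5 km, split between elevation h and root r with h + r = Δ.
Airy balance ρ_c h = (ρ_m − ρ_c) r gives r = h ρ_c/(ρ_m − ρ_c), so h (1 + ρ_c/(ρ_m − ρ_c)) = Δ, i.e. h = Δ (ρ_m − ρ_c)/ρ_m.
h = 23.5 km × 0.6/3.37 = 4.18 km.

4.18 km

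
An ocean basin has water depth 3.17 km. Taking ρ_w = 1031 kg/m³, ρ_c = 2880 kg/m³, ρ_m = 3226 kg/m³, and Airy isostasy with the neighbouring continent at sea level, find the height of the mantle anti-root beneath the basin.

In Airy isostatic equilibrium: replacing crust with seawater at the top is compensated by replacing crust with mantle at the base: d (ρ_c − ρ_w) = a (ρ_m − ρ_c).
a = d (ρ_c − ρ_w)/(ρ_m − ρ_c) = 3.17 km × 1849/346 = 16.9 km.

16.9 km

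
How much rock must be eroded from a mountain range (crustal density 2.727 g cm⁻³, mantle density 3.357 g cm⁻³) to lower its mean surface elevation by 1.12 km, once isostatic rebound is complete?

Net drop Δ = e − u = e − e ρ_c/ρ_m = e (ρ_m − ρ_c)/ρ_m.
e = Δ ρ_m/(ρ_m − ρ_c) = 1.12 km × 3.357/0.63 = 5.97 km.

5.97 km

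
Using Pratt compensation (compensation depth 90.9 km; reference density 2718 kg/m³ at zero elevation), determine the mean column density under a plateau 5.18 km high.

2570 kg/m³

Pratt balance: ρ_ref D = ρ (D + h).
ρ = ρ_ref D/(D + h) = 2718 × 90.9 km/(90.9 km + 5.18 km) = 2570 kg/m³.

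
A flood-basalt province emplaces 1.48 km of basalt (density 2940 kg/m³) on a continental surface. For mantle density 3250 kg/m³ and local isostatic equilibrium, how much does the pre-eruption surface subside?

Subaerial loading: s = t ρ_load / ρ_m.
s = 1.48 km × 2940/3250 = 1.34 km.

1.34 km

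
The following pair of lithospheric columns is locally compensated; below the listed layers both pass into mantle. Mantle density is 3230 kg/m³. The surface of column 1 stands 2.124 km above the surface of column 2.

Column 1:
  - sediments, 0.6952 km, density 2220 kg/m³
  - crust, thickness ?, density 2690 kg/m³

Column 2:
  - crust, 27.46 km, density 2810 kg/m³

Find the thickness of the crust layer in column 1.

32.8 km

Take the compensation level at the base of the deeper column (depth z_c below the surface of column 1) and equate Σ ρ_i t_i down to z_c; mantle fills any gap and the z_c terms cancel.
Column 1: 0.6952×2220 + x×2690 + (z_c − 0.6952 − x)×3230
Column 2: 2.124×0 + 27.46×2810 + (z_c − 2.124 − 27.46)×3230
The z_c×3230 term appears on both sides and cancels. Collect the known terms of each column as K = Σ(ρt)_known − 3230 × (depth of known layers): K_1 = 1543.344 − 3230×0.6952 = −702.152; K_2 = 77162.6 − 3230×(2.124 + 27.46) = −18393.72.
Balance: K_1 − x×(3230 − 2690) = K_2, so x = (K_1 − K_2)/(3230 − 2690) = 17691.6/540 = 32.8 km.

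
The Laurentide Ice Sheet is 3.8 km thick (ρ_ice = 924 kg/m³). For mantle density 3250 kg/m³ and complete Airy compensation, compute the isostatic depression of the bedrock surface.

1.08 km

Balancing pressure at the compensation depth: the ice load ρ_ice t is balanced by mantle displaced below, ρ_m s.
s = t ρ_ice / ρ_m = 3.8 km × 924/3250 = 1.08 km.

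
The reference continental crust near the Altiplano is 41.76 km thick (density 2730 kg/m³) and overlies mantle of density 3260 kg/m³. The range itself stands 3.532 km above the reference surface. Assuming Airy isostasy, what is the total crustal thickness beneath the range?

Root depth r = h ρ_c / (ρ_m − ρ_c) = 3.532 km × 2730 / 530 = 18.19 km.
Total thickness = T + h + r = 41.76 km + 3.532 km + 18.19 km = 63.5 km.

63.5 km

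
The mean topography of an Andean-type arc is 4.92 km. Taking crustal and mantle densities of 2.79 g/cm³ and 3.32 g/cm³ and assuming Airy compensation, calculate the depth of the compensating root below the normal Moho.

By Archimedes' principle applied to the lithosphere: the weight of the topography is balanced by the buoyancy of the root, ρ_c h = (ρ_m − ρ_c) r.
r = h · ρ_c / (ρ_m − ρ_c) = 4.92 km × 2.79 / (3.32 − 2.79) = 25.9 km.

25.9 km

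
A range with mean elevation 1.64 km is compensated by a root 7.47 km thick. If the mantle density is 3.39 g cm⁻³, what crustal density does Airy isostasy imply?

ρ_c h = (ρ_m − ρ_c) r → ρ_c (h + r) = ρ_m r → ρ_c = ρ_m r / (h + r).
ρ_c = 3.39 × 7.47 km / (1.64 km + 7.47 km) = 2.78 g cm⁻³.

2.78 g cm⁻³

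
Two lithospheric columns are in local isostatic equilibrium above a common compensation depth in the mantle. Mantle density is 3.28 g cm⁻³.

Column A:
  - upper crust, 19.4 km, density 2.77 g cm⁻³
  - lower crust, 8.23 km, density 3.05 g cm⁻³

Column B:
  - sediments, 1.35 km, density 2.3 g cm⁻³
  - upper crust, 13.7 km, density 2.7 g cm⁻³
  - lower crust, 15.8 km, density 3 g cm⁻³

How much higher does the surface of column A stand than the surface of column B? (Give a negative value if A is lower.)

For any compensation level in the mantle, the mantle terms cancel and isostasy reduces to e = (Σt_A − Σt_B) − (Σ(ρt)_A − Σ(ρt)_B) / ρ_m.
Σt_A = 27.63 km; Σt_B = 30.85 km; Σ(ρt)_A = 78.8395; Σ(ρt)_B = 87.495 (in km·g cm⁻³).
e = (27.63 − 30.85) − (78.8395 − 87.495) / 3.28 = −0.581 km.

−0.581 km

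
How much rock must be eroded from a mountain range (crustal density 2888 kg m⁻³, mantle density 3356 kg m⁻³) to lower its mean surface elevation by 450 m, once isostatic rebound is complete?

3230 m

Net drop Δ = e − u = e − e ρ_c/ρ_m = e (ρ_m − ρ_c)/ρ_m.
e = Δ ρ_m/(ρ_m − ρ_c) = 450 m × 3356/468 = 3230 m.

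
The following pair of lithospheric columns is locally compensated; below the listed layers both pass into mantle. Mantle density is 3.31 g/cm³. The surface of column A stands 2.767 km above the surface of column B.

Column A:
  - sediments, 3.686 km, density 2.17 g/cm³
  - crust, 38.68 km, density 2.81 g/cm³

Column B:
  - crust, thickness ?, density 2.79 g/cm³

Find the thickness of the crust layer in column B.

Take the compensation level at the base of the deeper column (depth z_c below the surface of column A) and equate Σ ρ_i t_i down to z_c; mantle fills any gap and the z_c terms cancel.
Column A: 3.686×2.17 + 38.68×2.81 + (z_c − 42.366)×3.31
Column B: 2.767×0 + x×2.79 + (z_c − 2.767 − 0 − x)×3.31
The z_c×3.31 term appears on both sides and cancels. Collect the known terms of each column as K = Σ(ρt)_known − 3.31 × (depth of known layers): K_A = 116.68942 − 3.31×42.366 = −23.54204; K_B = 0 − 3.31×(2.767 + 0) = −9.15877.
Balance: K_A = K_B − x×(3.31 − 2.79), so x = (K_B − K_A)/(3.31 − 2.79) = 14.3833/0.52 = 27.7 km.

27.7 km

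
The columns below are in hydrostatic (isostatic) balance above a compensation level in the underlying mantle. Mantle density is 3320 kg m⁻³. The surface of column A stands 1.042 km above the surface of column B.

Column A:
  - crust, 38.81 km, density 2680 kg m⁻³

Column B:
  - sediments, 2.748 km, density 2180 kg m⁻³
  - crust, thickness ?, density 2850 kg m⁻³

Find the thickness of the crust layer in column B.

38.8 km

Take the compensation level at the base of the deeper column (depth z_c below the surface of column A) and equate Σ ρ_i t_i down to z_c; mantle fills any gap and the z_c terms cancel.
Column A: 38.81×2680 + (z_c − 38.81)×3320
Column B: 1.042×0 + 2.748×2180 + x×2850 + (z_c − 1.042 − 2.748 − x)×3320
The z_c×3320 term appears on both sides and cancels. Collect the known terms of each column as K = Σ(ρt)_known − 3320 × (depth of known layers): K_A = 104010.8 − 3320×38.81 = −24838.4; K_B = 5990.64 − 3320×(1.042 + 2.748) = −6592.16.
Balance: K_A = K_B − x×(3320 − 2850), so x = (K_B − K_A)/(3320 − 2850) = 18246.2/470 = 38.8 km.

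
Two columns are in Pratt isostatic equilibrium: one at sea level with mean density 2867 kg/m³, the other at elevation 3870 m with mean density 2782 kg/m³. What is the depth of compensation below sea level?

127000 m

ρ_ref D = ρ (D + h) → D (ρ_ref − ρ) = ρ h.
D = ρ h/(ρ_ref − ρ) = 2782 × 3870 m/(2867 − 2782) = 127000 m.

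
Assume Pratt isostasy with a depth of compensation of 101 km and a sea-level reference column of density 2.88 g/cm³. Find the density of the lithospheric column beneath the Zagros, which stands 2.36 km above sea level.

2.81 g/cm³

Pratt balance: ρ_ref D = ρ (D + h).
ρ = ρ_ref D/(D + h) = 2.88 × 101 km/(101 km + 2.36 km) = 2.81 g/cm³.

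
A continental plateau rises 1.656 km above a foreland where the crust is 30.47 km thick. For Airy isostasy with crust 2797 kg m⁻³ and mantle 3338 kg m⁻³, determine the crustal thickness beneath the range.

40.7 km

Root depth r = h ρ_c / (ρ_m − ρ_c) = 1.656 km × 2797 / 541 = 8.562 km.
Total thickness = T + h + r = 30.47 km + 1.656 km + 8.562 km = 40.7 km.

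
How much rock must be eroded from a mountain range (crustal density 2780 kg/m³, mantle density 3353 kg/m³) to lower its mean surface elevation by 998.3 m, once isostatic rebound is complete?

Net drop Δ = e − u = e − e ρ_c/ρ_m = e (ρ_m − ρ_c)/ρ_m.
e = Δ ρ_m/(ρ_m − ρ_c) = 998.3 m × 3353/573 = 5840 m.

5840 m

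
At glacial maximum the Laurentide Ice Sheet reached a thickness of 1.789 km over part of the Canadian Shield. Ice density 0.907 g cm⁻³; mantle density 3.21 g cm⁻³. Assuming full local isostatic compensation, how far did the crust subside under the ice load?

0.505 km

For local isostatic compensation: the ice load ρ_ice t is balanced by mantle displaced below, ρ_m s.
s = t ρ_ice / ρ_m = 1.789 km × 0.907/3.21 = 0.505 km.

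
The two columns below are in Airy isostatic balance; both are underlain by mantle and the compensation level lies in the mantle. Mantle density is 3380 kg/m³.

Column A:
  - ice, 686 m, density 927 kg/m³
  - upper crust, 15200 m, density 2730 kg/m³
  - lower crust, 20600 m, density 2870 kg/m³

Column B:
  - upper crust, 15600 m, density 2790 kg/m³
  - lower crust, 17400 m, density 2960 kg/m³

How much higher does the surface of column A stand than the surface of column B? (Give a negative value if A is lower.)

For any compensation level in the mantle, the mantle terms cancel and isostasy reduces to e = (Σt_A − Σt_B) − (Σ(ρt)_A − Σ(ρt)_B) / ρ_m.
Σt_A = 36486 m; Σt_B = 33000 m; Σ(ρt)_A = 101253922; Σ(ρt)_B = 95028000 (in m·kg/m³).
e = (36486 − 33000) − (101253922 − 95028000) / 3380 = 1640 m.

1640 m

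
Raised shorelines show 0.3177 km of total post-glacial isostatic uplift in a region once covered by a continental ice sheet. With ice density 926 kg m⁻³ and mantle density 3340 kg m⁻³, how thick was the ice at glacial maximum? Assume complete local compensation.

u = t ρ_ice/ρ_m → t = u ρ_m/ρ_ice = 0.3177 km × 3340/926 = 1.15 km.

1.15 km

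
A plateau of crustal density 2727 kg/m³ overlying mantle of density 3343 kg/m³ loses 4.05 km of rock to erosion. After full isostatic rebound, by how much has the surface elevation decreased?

0.746 km

Rebound u = e ρ_c/ρ_m = 4.05 km × 2727/3343 = 3.304 km.
Net surface drop = e − u = 4.05 km − 3.304 km = e (ρ_m − ρ_c)/ρ_m = 0.746 km.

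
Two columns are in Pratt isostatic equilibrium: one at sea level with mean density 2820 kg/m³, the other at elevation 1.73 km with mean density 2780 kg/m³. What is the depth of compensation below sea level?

ρ_ref D = ρ (D + h) → D (ρ_ref − ρ) = ρ h.
D = ρ h/(ρ_ref − ρ) = 2780 × 1.73 km/(2820 − 2780) = 120 km.

120 km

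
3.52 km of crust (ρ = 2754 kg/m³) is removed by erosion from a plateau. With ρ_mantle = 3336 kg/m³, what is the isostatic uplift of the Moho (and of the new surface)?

2.91 km

Unloading: uplift u = e ρ_c/ρ_m = 3.52 km × 2754/3336 = 2.91 km.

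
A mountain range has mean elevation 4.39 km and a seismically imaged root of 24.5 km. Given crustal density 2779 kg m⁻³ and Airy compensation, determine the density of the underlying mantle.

Airy balance: ρ_c h = (ρ_m − ρ_c) r → ρ_m = ρ_c (1 + h/r).
ρ_m = 2779 × (1 + 4.39 km/24.5 km) = 3280 kg m⁻³.

3280 kg m⁻³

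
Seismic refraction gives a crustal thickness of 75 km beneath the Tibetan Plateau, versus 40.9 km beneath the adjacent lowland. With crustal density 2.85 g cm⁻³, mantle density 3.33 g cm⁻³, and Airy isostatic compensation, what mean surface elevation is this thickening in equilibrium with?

4.92 km

Excess crust Δ = 75 km − 40.9 km = 34.1 km, split between elevation h and root r with h + r = Δ.
Airy balance ρ_c h = (ρ_m − ρ_c) r gives r = h ρ_c/(ρ_m − ρ_c), so h (1 + ρ_c/(ρ_m − ρ_c)) = Δ, i.e. h = Δ (ρ_m − ρ_c)/ρ_m.
h = 34.1 km × 0.48/3.33 = 4.92 km.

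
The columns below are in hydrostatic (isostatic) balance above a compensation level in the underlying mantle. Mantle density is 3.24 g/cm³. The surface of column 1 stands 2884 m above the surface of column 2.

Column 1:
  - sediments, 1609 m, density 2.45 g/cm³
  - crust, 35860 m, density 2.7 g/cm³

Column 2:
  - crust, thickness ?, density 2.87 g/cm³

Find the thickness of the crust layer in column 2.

30500 m

Take the compensation level at the base of the deeper column (depth z_c below the surface of column 1) and equate Σ ρ_i t_i down to z_c; mantle fills any gap and the z_c terms cancel.
Column 1: 1609×2.45 + 35860×2.7 + (z_c − 37469)×3.24
Column 2: 2884×0 + x×2.87 + (z_c − 2884 − 0 − x)×3.24
The z_c×3.24 term appears on both sides and cancels. Collect the known terms of each column as K = Σ(ρt)_known − 3.24 × (depth of known layers): K_1 = 100764.05 − 3.24×37469 = −20635.51; K_2 = 0 − 3.24×(2884 + 0) = −9344.16.
Balance: K_1 = K_2 − x×(3.24 − 2.87), so x = (K_2 − K_1)/(3.24 − 2.87) = 11291.4/0.37 = 30500 m.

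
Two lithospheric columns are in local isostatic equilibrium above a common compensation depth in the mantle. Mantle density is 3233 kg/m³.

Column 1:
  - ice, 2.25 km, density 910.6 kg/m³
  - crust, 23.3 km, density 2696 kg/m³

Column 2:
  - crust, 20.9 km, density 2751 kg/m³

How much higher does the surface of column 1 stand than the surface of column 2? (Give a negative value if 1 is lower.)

2.37 km

For any compensation level in the mantle, the mantle terms cancel and isostasy reduces to e = (Σt_1 − Σt_2) − (Σ(ρt)_1 − Σ(ρt)_2) / ρ_m.
Σt_1 = 25.55 km; Σt_2 = 20.9 km; Σ(ρt)_1 = 64865.65; Σ(ρt)_2 = 57495.9 (in km·kg/m³).
e = (25.55 − 20.9) − (64865.65 − 57495.9) / 3233 = 2.37 km.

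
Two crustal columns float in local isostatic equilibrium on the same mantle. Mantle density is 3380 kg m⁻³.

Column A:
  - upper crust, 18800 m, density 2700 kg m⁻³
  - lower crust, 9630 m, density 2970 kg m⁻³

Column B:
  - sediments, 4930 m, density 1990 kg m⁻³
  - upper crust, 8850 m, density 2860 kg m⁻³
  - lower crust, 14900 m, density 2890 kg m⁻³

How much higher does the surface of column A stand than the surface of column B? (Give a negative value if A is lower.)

−599 m

For any compensation level in the mantle, the mantle terms cancel and isostasy reduces to e = (Σt_A − Σt_B) − (Σ(ρt)_A − Σ(ρt)_B) / ρ_m.
Σt_A = 28430 m; Σt_B = 28680 m; Σ(ρt)_A = 79361100; Σ(ρt)_B = 78182700 (in m·kg m⁻³).
e = (28430 − 28680) − (79361100 − 78182700) / 3380 = −599 m.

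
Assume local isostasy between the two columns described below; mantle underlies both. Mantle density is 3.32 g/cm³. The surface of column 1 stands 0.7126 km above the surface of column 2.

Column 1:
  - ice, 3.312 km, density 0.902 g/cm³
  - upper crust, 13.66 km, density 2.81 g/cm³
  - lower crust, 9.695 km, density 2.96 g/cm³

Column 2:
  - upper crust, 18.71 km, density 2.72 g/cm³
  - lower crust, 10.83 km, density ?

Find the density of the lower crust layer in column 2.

Take the compensation level at the base of the deeper column (depth z_c below the surface of column 1) and equate Σ ρ_i t_i down to z_c; mantle fills any gap and the z_c terms cancel.
Column 1: 3.312×0.902 + 13.66×2.81 + 9.695×2.96 + (z_c − 26.667)×3.32
Column 2: 0.7126×0 + 18.71×2.72 + 10.83×ρ + (z_c − 0.7126 − 29.54)×3.32
The z_c×3.32 term appears on both sides and cancels. Collect the known terms of each column as K = Σ(ρt)_known − 3.32 × (depth of known layers): K_1 = 70.069224 − 3.32×26.667 = −18.465216; K_2 = 50.8912 − 3.32×(0.7126 + 29.54) = −49.547432.
Balance: K_1 = K_2 + 10.83×ρ, so ρ = (K_1 − K_2)/10.83 = 31.0822/10.83 = 2.87 g/cm³.

2.87 g/cm³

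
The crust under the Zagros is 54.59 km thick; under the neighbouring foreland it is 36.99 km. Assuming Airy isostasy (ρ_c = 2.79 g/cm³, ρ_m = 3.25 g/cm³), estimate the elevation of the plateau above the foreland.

2.49 km

Excess crust Δ = 54.59 km − 36.99 km = 17.6 km, split between elevation h and root r with h + r = Δ.
Airy balance ρ_c h = (ρ_m − ρ_c) r gives r = h ρ_c/(ρ_m − ρ_c), so h (1 + ρ_c/(ρ_m − ρ_c)) = Δ, i.e. h = Δ (ρ_m − ρ_c)/ρ_m.
h = 17.6 km × 0.46/3.25 = 2.49 km.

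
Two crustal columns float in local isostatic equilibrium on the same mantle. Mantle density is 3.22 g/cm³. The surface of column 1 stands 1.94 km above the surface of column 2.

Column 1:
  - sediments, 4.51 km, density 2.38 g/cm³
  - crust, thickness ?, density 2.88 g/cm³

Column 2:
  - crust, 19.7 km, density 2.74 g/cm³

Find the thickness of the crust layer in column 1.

35 km

Take the compensation level at the base of the deeper column (depth z_c below the surface of column 1) and equate Σ ρ_i t_i down to z_c; mantle fills any gap and the z_c terms cancel.
Column 1: 4.51×2.38 + x×2.88 + (z_c − 4.51 − x)×3.22
Column 2: 1.94×0 + 19.7×2.74 + (z_c − 1.94 − 19.7)×3.22
The z_c×3.22 term appears on both sides and cancels. Collect the known terms of each column as K = Σ(ρt)_known − 3.22 × (depth of known layers): K_1 = 10.7338 − 3.22×4.51 = −3.7884; K_2 = 53.978 − 3.22×(1.94 + 19.7) = −15.7028.
Balance: K_1 − x×(3.22 − 2.88) = K_2, so x = (K_1 − K_2)/(3.22 − 2.88) = 11.9144/0.34 = 35 km.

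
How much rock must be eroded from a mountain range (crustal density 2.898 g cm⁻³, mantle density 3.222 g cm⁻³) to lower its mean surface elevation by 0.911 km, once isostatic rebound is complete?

9.06 km

Net drop Δ = e − u = e − e ρ_c/ρ_m = e (ρ_m − ρ_c)/ρ_m.
e = Δ ρ_m/(ρ_m − ρ_c) = 0.911 km × 3.222/0.324 = 9.06 km.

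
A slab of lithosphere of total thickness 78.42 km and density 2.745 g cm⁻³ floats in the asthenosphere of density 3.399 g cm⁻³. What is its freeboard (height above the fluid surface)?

15.1 km

Floating equilibrium: submerged depth d = t ρ_obj/ρ_fluid = 78.42 km × 2.745/3.399 = 63.33 km.
Freeboard = t − d = 78.42 km − 63.33 km = 15.1 km.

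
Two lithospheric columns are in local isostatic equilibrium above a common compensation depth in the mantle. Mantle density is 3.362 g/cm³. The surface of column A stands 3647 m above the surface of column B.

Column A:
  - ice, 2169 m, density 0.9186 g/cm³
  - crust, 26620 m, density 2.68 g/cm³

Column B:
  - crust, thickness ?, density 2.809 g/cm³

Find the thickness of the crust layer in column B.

20200 m

Take the compensation level at the base of the deeper column (depth z_c below the surface of column A) and equate Σ ρ_i t_i down to z_c; mantle fills any gap and the z_c terms cancel.
Column A: 2169×0.9186 + 26620×2.68 + (z_c − 28789)×3.362
Column B: 3647×0 + x×2.809 + (z_c − 3647 − 0 − x)×3.362
The z_c×3.362 term appears on both sides and cancels. Collect the known terms of each column as K = Σ(ρt)_known − 3.362 × (depth of known layers): K_A = 73334.0434 − 3.362×28789 = −23454.5746; K_B = 0 − 3.362×(3647 + 0) = −12261.214.
Balance: K_A = K_B − x×(3.362 − 2.809), so x = (K_B − K_A)/(3.362 − 2.809) = 11193.4/0.553 = 20200 m.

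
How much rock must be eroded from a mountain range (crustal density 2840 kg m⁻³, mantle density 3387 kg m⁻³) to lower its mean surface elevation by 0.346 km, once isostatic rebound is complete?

Net drop Δ = e − u = e − e ρ_c/ρ_m = e (ρ_m − ρ_c)/ρ_m.
e = Δ ρ_m/(ρ_m − ρ_c) = 0.346 km × 3387/547 = 2.14 km.

2.14 km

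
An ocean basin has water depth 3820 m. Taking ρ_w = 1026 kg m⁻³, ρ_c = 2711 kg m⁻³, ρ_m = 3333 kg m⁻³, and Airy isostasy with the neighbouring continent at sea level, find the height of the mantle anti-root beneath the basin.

10300 m

Isostatic balance requires: replacing crust with seawater at the top is compensated by replacing crust with mantle at the base: d (ρ_c − ρ_w) = a (ρ_m − ρ_c).
a = d (ρ_c − ρ_w)/(ρ_m − ρ_c) = 3820 m × 1685/622 = 10300 m.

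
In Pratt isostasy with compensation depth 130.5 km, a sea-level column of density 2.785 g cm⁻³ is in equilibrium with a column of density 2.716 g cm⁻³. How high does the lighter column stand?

3.32 km

ρ_ref D = ρ (D + h) → h = D (ρ_ref − ρ)/ρ.
h = 130.5 km × (2.785 − 2.716)/2.716 = 3.32 km.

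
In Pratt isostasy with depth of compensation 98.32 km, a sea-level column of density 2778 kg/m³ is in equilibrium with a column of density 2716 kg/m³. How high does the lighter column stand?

ρ_ref D = ρ (D + h) → h = D (ρ_ref − ρ)/ρ.
h = 98.32 km × (2778 − 2716)/2716 = 2.24 km.

2.24 km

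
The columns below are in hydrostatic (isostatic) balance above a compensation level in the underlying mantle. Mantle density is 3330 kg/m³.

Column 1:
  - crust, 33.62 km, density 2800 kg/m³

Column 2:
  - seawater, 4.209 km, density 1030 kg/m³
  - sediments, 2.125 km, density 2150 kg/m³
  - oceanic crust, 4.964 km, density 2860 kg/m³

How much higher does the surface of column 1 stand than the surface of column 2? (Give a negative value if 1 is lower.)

For any compensation level in the mantle, the mantle terms cancel and isostasy reduces to e = (Σt_1 − Σt_2) − (Σ(ρt)_1 − Σ(ρt)_2) / ρ_m.
Σt_1 = 33.62 km; Σt_2 = 11.298 km; Σ(ρt)_1 = 94136; Σ(ρt)_2 = 23101.06 (in km·kg/m³).
e = (33.62 − 11.298) − (94136 − 23101.06) / 3330 = 0.99 km.

0.99 km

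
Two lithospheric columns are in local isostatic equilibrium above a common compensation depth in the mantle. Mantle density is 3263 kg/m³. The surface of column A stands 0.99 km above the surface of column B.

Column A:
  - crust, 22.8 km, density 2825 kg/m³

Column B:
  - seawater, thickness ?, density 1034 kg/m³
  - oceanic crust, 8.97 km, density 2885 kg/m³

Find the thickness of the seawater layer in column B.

1.51 km

Take the compensation level at the base of the deeper column (depth z_c below the surface of column A) and equate Σ ρ_i t_i down to z_c; mantle fills any gap and the z_c terms cancel.
Column A: 22.8×2825 + (z_c − 22.8)×3263
Column B: 0.99×0 + x×1034 + 8.97×2885 + (z_c − 0.99 − 8.97 − x)×3263
The z_c×3263 term appears on both sides and cancels. Collect the known terms of each column as K = Σ(ρt)_known − 3263 × (depth of known layers): K_A = 64410 − 3263×22.8 = −9986.4; K_B = 25878.45 − 3263×(0.99 + 8.97) = −6621.03.
Balance: K_A = K_B − x×(3263 − 1034), so x = (K_B − K_A)/(3263 − 1034) = 3365.37/2229 = 1.51 km.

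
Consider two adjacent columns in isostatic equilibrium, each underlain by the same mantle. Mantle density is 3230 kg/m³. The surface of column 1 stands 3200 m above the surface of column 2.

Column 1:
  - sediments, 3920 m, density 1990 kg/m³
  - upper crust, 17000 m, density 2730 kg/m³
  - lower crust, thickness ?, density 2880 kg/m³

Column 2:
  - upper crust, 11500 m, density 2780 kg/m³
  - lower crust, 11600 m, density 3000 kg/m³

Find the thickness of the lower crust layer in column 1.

Take the compensation level at the base of the deeper column (depth z_c below the surface of column 1) and equate Σ ρ_i t_i down to z_c; mantle fills any gap and the z_c terms cancel.
Column 1: 3920×1990 + 17000×2730 + x×2880 + (z_c − 20920 − x)×3230
Column 2: 3200×0 + 11500×2780 + 11600×3000 + (z_c − 3200 − 23100)×3230
The z_c×3230 term appears on both sides and cancels. Collect the known terms of each column as K = Σ(ρt)_known − 3230 × (depth of known layers): K_1 = 54210800 − 3230×20920 = −13360800; K_2 = 66770000 − 3230×(3200 + 23100) = −18179000.
Balance: K_1 − x×(3230 − 2880) = K_2, so x = (K_1 − K_2)/(3230 − 2880) = 4818200/350 = 13800 m.

13800 m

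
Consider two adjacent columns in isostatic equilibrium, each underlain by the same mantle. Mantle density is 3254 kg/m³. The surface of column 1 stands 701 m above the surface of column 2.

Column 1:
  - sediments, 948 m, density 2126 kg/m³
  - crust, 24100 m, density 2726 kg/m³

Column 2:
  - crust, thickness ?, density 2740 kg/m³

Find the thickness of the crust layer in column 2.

Take the compensation level at the base of the deeper column (depth z_c below the surface of column 1) and equate Σ ρ_i t_i down to z_c; mantle fills any gap and the z_c terms cancel.
Column 1: 948×2126 + 24100×2726 + (z_c − 25048)×3254
Column 2: 701×0 + x×2740 + (z_c − 701 − 0 − x)×3254
The z_c×3254 term appears on both sides and cancels. Collect the known terms of each column as K = Σ(ρt)_known − 3254 × (depth of known layers): K_1 = 67712048 − 3254×25048 = −13794144; K_2 = 0 − 3254×(701 + 0) = −2281054.
Balance: K_1 = K_2 − x×(3254 − 2740), so x = (K_2 − K_1)/(3254 − 2740) = 11513100/514 = 22400 m.

22400 m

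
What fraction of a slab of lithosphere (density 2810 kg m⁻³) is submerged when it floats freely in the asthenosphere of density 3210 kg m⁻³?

Submerged fraction = ρ_obj/ρ_fluid = 2810/3210 = 0.875.

0.875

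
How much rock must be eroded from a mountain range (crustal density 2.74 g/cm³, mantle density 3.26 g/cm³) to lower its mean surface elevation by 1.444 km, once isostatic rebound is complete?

9.05 km

Net drop Δ = e − u = e − e ρ_c/ρ_m = e (ρ_m − ρ_c)/ρ_m.
e = Δ ρ_m/(ρ_m − ρ_c) = 1.444 km × 3.26/0.52 = 9.05 km.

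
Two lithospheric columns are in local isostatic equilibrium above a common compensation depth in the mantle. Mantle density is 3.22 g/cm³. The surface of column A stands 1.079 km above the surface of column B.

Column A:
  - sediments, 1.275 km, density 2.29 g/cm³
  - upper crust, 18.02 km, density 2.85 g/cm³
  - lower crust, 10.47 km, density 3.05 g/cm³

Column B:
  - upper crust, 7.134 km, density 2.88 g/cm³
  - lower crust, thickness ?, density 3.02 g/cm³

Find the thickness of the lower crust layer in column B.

Take the compensation level at the base of the deeper column (depth z_c below the surface of column A) and equate Σ ρ_i t_i down to z_c; mantle fills any gap and the z_c terms cancel.
Column A: 1.275×2.29 + 18.02×2.85 + 10.47×3.05 + (z_c − 29.765)×3.22
Column B: 1.079×0 + 7.134×2.88 + x×3.02 + (z_c − 1.079 − 7.134 − x)×3.22
The z_c×3.22 term appears on both sides and cancels. Collect the known terms of each column as K = Σ(ρt)_known − 3.22 × (depth of known layers): K_A = 86.21025 − 3.22×29.765 = −9.63305; K_B = 20.54592 − 3.22×(1.079 + 7.134) = −5.89994.
Balance: K_A = K_B − x×(3.22 − 3.02), so x = (K_B − K_A)/(3.22 − 3.02) = 3.73311/0.2 = 18.7 km.

18.7 km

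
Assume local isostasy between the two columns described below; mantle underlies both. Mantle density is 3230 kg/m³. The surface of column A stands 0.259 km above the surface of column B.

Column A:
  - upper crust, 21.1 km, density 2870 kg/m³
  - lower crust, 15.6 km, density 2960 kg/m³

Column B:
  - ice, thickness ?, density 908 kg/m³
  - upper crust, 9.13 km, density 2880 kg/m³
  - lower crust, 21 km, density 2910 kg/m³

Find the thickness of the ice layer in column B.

Take the compensation level at the base of the deeper column (depth z_c below the surface of column A) and equate Σ ρ_i t_i down to z_c; mantle fills any gap and the z_c terms cancel.
Column A: 21.1×2870 + 15.6×2960 + (z_c − 36.7)×3230
Column B: 0.259×0 + x×908 + 9.13×2880 + 21×2910 + (z_c − 0.259 − 30.13 − x)×3230
The z_c×3230 term appears on both sides and cancels. Collect the known terms of each column as K = Σ(ρt)_known − 3230 × (depth of known layers): K_A = 106733 − 3230×36.7 = −11808; K_B = 87404.4 − 3230×(0.259 + 30.13) = −10752.07.
Balance: K_A = K_B − x×(3230 − 908), so x = (K_B − K_A)/(3230 − 908) = 1055.93/2322 = 0.455 km.

0.455 km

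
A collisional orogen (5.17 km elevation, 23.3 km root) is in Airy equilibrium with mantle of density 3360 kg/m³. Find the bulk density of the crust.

2750 kg/m³

ρ_c h = (ρ_m − ρ_c) r → ρ_c (h + r) = ρ_m r → ρ_c = ρ_m r / (h + r).
ρ_c = 3360 × 23.3 km / (5.17 km + 23.3 km) = 2750 kg/m³.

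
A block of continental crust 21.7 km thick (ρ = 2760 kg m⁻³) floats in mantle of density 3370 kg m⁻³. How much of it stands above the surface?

3.93 km

Floating equilibrium: submerged depth d = t ρ_obj/ρ_fluid = 21.7 km × 2760/3370 = 17.77 km.
Freeboard = t − d = 21.7 km − 17.77 km = 3.93 km.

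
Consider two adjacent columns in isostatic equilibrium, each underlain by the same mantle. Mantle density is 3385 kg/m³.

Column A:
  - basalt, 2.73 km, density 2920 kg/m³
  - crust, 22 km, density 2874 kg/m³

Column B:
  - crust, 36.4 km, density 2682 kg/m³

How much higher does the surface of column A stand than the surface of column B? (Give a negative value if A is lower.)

For any compensation level in the mantle, the mantle terms cancel and isostasy reduces to e = (Σt_A − Σt_B) − (Σ(ρt)_A − Σ(ρt)_B) / ρ_m.
Σt_A = 24.73 km; Σt_B = 36.4 km; Σ(ρt)_A = 71199.6; Σ(ρt)_B = 97624.8 (in km·kg/m³).
e = (24.73 − 36.4) − (71199.6 − 97624.8) / 3385 = −3.86 km.

−3.86 km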